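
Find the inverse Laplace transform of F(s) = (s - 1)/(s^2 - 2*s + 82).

Rewrite the denominator: s^2 - 2*s + 82 = (s - 1)^2 + 81.
The form in (s - 1) signals a first-shifting-theorem factor e^(t).
Since L{cos(9t)} = s/(s^2 + 81), the inverse is e^(t)*cos(9*t).

exp(t)*cos(9*t)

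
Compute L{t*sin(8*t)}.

L{sin(8t)} = 8/(s^2 + 64).
Then apply L{t·g(t)} = -d/ds[G(s)] with G(s) = 8/(s^2 + 64):
differentiating 1 time and applying the sign gives 16*s/(s^2 + 64)^2.

16*s/(s^2 + 64)^2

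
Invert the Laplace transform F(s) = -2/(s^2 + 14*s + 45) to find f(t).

f(t) = -exp(-7*t)*sinh(2*t)

Rewrite the denominator: s^2 + 14*s + 45 = (s + 7)^2 - 4.
The form in (s + 7) signals a first-shifting-theorem factor e^(-7t).
Since L{sinh(2t)} = 2/(s^2 - 4), the inverse is exp(-7*t)*sinh(2*t), scaled by -1.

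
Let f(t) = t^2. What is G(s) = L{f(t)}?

G(s) = 2/s^3

L{t^2} = 2!/s^3 = 2/s^3.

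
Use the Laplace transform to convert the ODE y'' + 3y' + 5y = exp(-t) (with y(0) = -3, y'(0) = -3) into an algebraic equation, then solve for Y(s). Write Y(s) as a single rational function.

Take the Laplace transform of both sides.
The derivative rules (L{y''} = s^2 Y - s·y(0) - y'(0) and L{y'} = sY - y(0), with y(0) = -3, y'(0) = -3) turn the left side into (s^2 + 3*s + 5)Y - (-3*s - 12).
The right side is L{exp(-t)} = 1/(s + 1).
So (s^2 + 3*s + 5)Y = 1/(s + 1) + (-3*s - 12).
Isolate Y and clear denominators.

Y(s) = (-3*s^2 - 15*s - 11)/(s^3 + 4*s^2 + 8*s + 5)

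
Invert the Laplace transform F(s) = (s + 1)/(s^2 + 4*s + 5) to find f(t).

Complete the square in the denominator: s^2 + 4*s + 5 = (s + 2)^2 + 1^2.
Split the numerator to match: s + 1 = 1·(s + 2) - 1·1.
Invert each term: 1·(s + 2)/((s + 2)^2 + 1) ↔ e^(-2t)cos(t); -1·1/((s + 2)^2 + 1) ↔ -e^(-2t)sin(t).

f(t) = -exp(-2*t)*sin(t) + exp(-2*t)*cos(t)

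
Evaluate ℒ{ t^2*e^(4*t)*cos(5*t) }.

2*(s - 4)*(s^2 - 8*s - 59)/(s^2 - 8*s + 41)^3

L{cos(5t)} = s/(s^2 + 25).
Multiplying by e^(4t) shifts s → s - 4, so L{e^(4*t)*cos(5*t)} = (s - 4)/((s - 4)^2 + 25).
Then apply L{t^2·g(t)} = (-1)^2 d^2/ds^2[G(s)] with G(s) = (s - 4)/((s - 4)^2 + 25):
differentiating 2 times and applying the sign gives 2*(s - 4)*(s^2 - 8*s - 59)/(s^2 - 8*s + 41)^3.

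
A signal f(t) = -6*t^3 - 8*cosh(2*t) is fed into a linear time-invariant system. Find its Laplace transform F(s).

The transform is linear, so treat each term independently.
(-8)·[L{cosh(2t)} = s/(s^2 - 4)]; (-6)·[L{t^3} = 3!/s^4 = 6/s^4].

F(s) = -8*s/(s^2 - 4) - 36/s^4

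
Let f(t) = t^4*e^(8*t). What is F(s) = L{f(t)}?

L{t^4} = 4!/s^5 = 24/s^5.
By the first shifting theorem, multiplying by e^(8t) replaces s with s - 8.

F(s) = 24/(s - 8)^5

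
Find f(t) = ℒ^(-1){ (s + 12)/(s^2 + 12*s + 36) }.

Factor the denominator: s^2 + 12*s + 36 = (s + 6)^2.
Partial fraction decomposition gives [1/(s + 6)] + [6/(s + 6)^2].
Invert each term: 1/(s + 6) ↔ e^(-6t); 6/(s + 6)^2 ↔ 6t·e^(-6t).

f(t) = 6*t*exp(-6*t) + exp(-6*t)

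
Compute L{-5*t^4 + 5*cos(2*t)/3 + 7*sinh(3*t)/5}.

By linearity of the Laplace transform, transform each term separately.
(5/3)·[L{cos(2t)} = s/(s^2 + 4)]; (-5)·[L{t^4} = 4!/s^5 = 24/s^5]; (7/5)·[L{sinh(3t)} = 3/(s^2 - 9)].

5*s/(3*(s^2 + 4)) + 21/(5*(s^2 - 9)) - 120/s^5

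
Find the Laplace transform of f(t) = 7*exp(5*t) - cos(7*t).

-s/(s^2 + 49) + 7/(s - 5)

By linearity of the Laplace transform, transform each term separately.
(7)·[L{e^(5t)} = 1/(s - 5)]; (-1)·[L{cos(7t)} = s/(s^2 + 49)].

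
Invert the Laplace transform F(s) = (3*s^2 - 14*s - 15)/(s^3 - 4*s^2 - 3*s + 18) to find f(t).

f(t) = -6*t*exp(3*t) + 2*exp(3*t) + exp(-2*t)

Factor the denominator: s^3 - 4*s^2 - 3*s + 18 = (s - 3)^2*(s + 2).
Partial fraction decomposition gives [2/(s - 3)] + [-6/(s - 3)^2] + [1/(s + 2)].
Invert each term: 2/(s - 3) ↔ 2e^(3t); -6/(s - 3)^2 ↔ -6t·e^(3t); 1/(s + 2) ↔ e^(-2t).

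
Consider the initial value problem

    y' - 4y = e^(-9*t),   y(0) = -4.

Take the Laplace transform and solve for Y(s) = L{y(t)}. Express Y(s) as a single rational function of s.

Apply the Laplace transform to the equation.
With L{y'} = sY - y(0) = sY - (-4): the LHS transforms to (s - 4)Y - (-4).
The right side is L{e^(-9*t)} = 1/(s + 9).
So (s - 4)Y = 1/(s + 9) + (-4).
Divide through and combine into a single rational function.

Y(s) = (-4*s - 35)/(s^2 + 5*s - 36)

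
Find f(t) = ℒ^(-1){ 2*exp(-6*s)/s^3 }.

f(t) = Heaviside(t - 6)*((t - 6)^2)

The factor e^(-6s) signals a time shift by c = 6 (second shifting theorem).
L{t^2} = 2!/s^3 = 2/s^3, so L^-1{2/s^3} = t^2.
Hence the inverse is u(t - 6) times that function evaluated at t - 6.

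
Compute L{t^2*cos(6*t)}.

2*s*(s^2 - 108)/(s^2 + 36)^3

L{cos(6t)} = s/(s^2 + 36).
Then apply L{t^2·g(t)} = (-1)^2 d^2/ds^2[G(s)] with G(s) = s/(s^2 + 36):
differentiating 2 times and applying the sign gives 2*s*(s^2 - 108)/(s^2 + 36)^3.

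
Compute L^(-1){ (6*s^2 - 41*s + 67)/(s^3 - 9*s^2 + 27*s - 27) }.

Factor the denominator: s^3 - 9*s^2 + 27*s - 27 = (s - 3)^3.
Partial fraction decomposition gives [6/(s - 3)] + [-5/(s - 3)^2] + [-2/(s - 3)^3].
Invert each term: 6/(s - 3) ↔ 6e^(3t); -5/(s - 3)^2 ↔ -5t·e^(3t); -2/(s - 3)^3 ↔ (-1)t^2·e^(3t).

-t^2*exp(3*t) - 5*t*exp(3*t) + 6*exp(3*t)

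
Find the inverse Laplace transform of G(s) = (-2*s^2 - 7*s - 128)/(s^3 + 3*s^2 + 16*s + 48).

Factor the denominator: s^3 + 3*s^2 + 16*s + 48 = (s + 3)*(s^2 + 16).
Partial fraction decomposition gives [-5/(s + 3)] + [3*s/(s^2 + 16)] + [-16/(s^2 + 16)].
Invert each term: -5/(s + 3) ↔ -5e^(-3t); 3·s/(s^2 + 16) ↔ 3cos(4t); -4·4/(s^2 + 16) ↔ -4sin(4t).

-4*sin(4*t) + 3*cos(4*t) - 5*exp(-3*t)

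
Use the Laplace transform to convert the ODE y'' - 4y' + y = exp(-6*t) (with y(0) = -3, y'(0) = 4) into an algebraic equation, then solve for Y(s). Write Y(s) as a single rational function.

Laplace-transform each side.
The derivative rules (L{y''} = s^2 Y - s·y(0) - y'(0) and L{y'} = sY - y(0), with y(0) = -3, y'(0) = 4) turn the left side into (s^2 - 4*s + 1)Y - (-3*s + 16).
The right side is L{exp(-6*t)} = 1/(s + 6).
So (s^2 - 4*s + 1)Y = 1/(s + 6) + (-3*s + 16).
Isolate Y and clear denominators.

Y(s) = (-3*s^2 - 2*s + 97)/(s^3 + 2*s^2 - 23*s + 6)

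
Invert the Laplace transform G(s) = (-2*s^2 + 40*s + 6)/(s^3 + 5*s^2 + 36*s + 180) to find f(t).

f(t) = 5*sin(6*t) + 2*cos(6*t) - 4*exp(-5*t)

Factor the denominator: s^3 + 5*s^2 + 36*s + 180 = (s + 5)*(s^2 + 36).
Partial fraction decomposition gives [-4/(s + 5)] + [2*s/(s^2 + 36)] + [30/(s^2 + 36)].
Invert each term: -4/(s + 5) ↔ -4e^(-5t); 2·s/(s^2 + 36) ↔ 2cos(6t); 5·6/(s^2 + 36) ↔ 5sin(6t).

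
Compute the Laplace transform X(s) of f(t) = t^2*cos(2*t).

X(s) = 2*s*(s^2 - 12)/(s^2 + 4)^3

L{cos(2t)} = s/(s^2 + 4).
Then apply L{t^2·g(t)} = (-1)^2 d^2/ds^2[G(s)] with G(s) = s/(s^2 + 4):
differentiating 2 times and applying the sign gives 2*s*(s^2 - 12)/(s^2 + 4)^3.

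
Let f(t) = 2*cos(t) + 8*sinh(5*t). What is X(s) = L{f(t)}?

X(s) = 2*s/(s^2 + 1) + 40/(s^2 - 25)

Apply the Laplace transform termwise.
(8)·[L{sinh(5t)} = 5/(s^2 - 25)]; (2)·[L{cos(t)} = s/(s^2 + 1)].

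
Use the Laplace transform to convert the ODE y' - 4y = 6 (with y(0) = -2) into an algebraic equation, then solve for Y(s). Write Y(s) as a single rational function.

Y(s) = (-2*s + 6)/(s^2 - 4*s)

Apply the Laplace transform to the equation.
Using L{y'} = sY - y(0) = sY - (-2), the left side becomes (s - 4)Y - (-2).
The right side is L{6} = 6/s.
So (s - 4)Y = 6/s + (-2).
Divide through and combine into a single rational function.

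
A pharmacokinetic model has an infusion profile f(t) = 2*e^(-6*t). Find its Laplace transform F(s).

L{2} = 2/s.
By the first shifting theorem, multiplying by e^(-6t) replaces s with s + 6.

F(s) = 2/(s + 6)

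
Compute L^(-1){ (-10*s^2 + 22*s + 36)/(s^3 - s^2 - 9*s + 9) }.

Factor the denominator: s^3 - s^2 - 9*s + 9 = (s - 3)*(s - 1)*(s + 3).
Partial fraction decomposition gives [1/(s - 3)] + [-6/(s - 1)] + [-5/(s + 3)].
Invert each term: 1/(s - 3) ↔ e^(3t); -6/(s - 1) ↔ -6e^(t); -5/(s + 3) ↔ -5e^(-3t).

exp(3*t) - 6*exp(t) - 5*exp(-3*t)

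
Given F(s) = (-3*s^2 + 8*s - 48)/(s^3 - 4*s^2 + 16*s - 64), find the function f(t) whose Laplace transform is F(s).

Factor the denominator: s^3 - 4*s^2 + 16*s - 64 = (s - 4)*(s^2 + 16).
Partial fraction decomposition gives [-2/(s - 4)] + [-s/(s^2 + 16)] + [4/(s^2 + 16)].
Invert each term: -2/(s - 4) ↔ -2e^(4t); -1·s/(s^2 + 16) ↔ -cos(4t); 1·4/(s^2 + 16) ↔ sin(4t).

f(t) = -2*exp(4*t) + sin(4*t) - cos(4*t)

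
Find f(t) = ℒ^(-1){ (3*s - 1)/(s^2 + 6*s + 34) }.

Complete the square in the denominator: s^2 + 6*s + 34 = (s + 3)^2 + 5^2.
Split the numerator to match: 3*s - 1 = 3·(s + 3) - 2·5.
Invert each term: 3·(s + 3)/((s + 3)^2 + 25) ↔ 3e^(-3t)cos(5t); -2·5/((s + 3)^2 + 25) ↔ -2e^(-3t)sin(5t).

f(t) = -2*exp(-3*t)*sin(5*t) + 3*exp(-3*t)*cos(5*t)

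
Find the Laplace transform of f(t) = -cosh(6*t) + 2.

By linearity of the Laplace transform, transform each term separately.
(-1)·[L{cosh(6t)} = s/(s^2 - 36)]; L{2} = 2/s.

-s/(s^2 - 36) + 2/s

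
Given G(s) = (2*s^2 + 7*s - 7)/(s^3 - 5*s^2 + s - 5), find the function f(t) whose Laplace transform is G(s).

Factor the denominator: s^3 - 5*s^2 + s - 5 = (s - 5)*(s^2 + 1).
Partial fraction decomposition gives [3/(s - 5)] + [-s/(s^2 + 1)] + [2/(s^2 + 1)].
Invert each term: 3/(s - 5) ↔ 3e^(5t); -1·s/(s^2 + 1) ↔ -cos(t); 2·1/(s^2 + 1) ↔ 2sin(t).

f(t) = 3*exp(5*t) + 2*sin(t) - cos(t)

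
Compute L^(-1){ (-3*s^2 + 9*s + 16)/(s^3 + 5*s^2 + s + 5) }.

Factor the denominator: s^3 + 5*s^2 + s + 5 = (s + 5)*(s^2 + 1).
Partial fraction decomposition gives [-4/(s + 5)] + [s/(s^2 + 1)] + [4/(s^2 + 1)].
Invert each term: -4/(s + 5) ↔ -4e^(-5t); 1·s/(s^2 + 1) ↔ cos(t); 4·1/(s^2 + 1) ↔ 4sin(t).

4*sin(t) + cos(t) - 4*exp(-5*t)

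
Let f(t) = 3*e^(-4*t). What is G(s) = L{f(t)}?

L{3} = 3/s.
By the first shifting theorem, multiplying by e^(-4t) replaces s with s + 4.

G(s) = 3/(s + 4)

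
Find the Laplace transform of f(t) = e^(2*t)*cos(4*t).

(s - 2)/((s - 2)^2 + 16)

L{cos(4t)} = s/(s^2 + 16).
By the first shifting theorem, multiplying by e^(2t) replaces s with s - 2.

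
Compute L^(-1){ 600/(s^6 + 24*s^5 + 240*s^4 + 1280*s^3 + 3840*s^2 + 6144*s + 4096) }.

5*t^5*exp(-4*t)

Rewrite the denominator: s^6 + 24*s^5 + 240*s^4 + 1280*s^3 + 3840*s^2 + 6144*s + 4096 = (s + 4)^6.
The form in (s + 4) signals a first-shifting-theorem factor e^(-4t).
Since L{t^5} = 5!/s^6 = 120/s^6, the inverse is t^5*exp(-4*t), scaled by 5.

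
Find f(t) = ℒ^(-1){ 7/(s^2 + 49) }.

Since L{sin(7t)} = 7/(s^2 + 49), the inverse is sin(7*t).

f(t) = sin(7*t)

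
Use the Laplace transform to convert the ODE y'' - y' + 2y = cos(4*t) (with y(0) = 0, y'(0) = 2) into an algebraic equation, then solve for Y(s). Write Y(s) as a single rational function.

Take the Laplace transform of both sides.
The derivative rules (L{y''} = s^2 Y - s·y(0) - y'(0) and L{y'} = sY - y(0), with y(0) = 0, y'(0) = 2) turn the left side into (s^2 - s + 2)Y - (2).
The right side is L{cos(4*t)} = s/(s^2 + 16).
So (s^2 - s + 2)Y = s/(s^2 + 16) + (2).
Isolate Y and clear denominators.

Y(s) = (2*s^2 + s + 32)/(s^4 - s^3 + 18*s^2 - 16*s + 32)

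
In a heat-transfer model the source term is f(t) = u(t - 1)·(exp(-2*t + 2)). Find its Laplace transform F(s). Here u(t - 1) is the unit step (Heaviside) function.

F(s) = exp(-s)/(s + 2)

By the second shifting theorem, L{u(t - c)·g(t - c)} = e^(-cs)·G(s) with c = 1 and G(s) = L{g(t)}.
L{e^(-2t)} = 1/(s + 2).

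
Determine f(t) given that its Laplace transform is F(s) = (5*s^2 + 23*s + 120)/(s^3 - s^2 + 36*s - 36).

Factor the denominator: s^3 - s^2 + 36*s - 36 = (s - 1)*(s^2 + 36).
Partial fraction decomposition gives [4/(s - 1)] + [s/(s^2 + 36)] + [24/(s^2 + 36)].
Invert each term: 4/(s - 1) ↔ 4e^(t); 1·s/(s^2 + 36) ↔ cos(6t); 4·6/(s^2 + 36) ↔ 4sin(6t).

f(t) = 4*exp(t) + 4*sin(6*t) + cos(6*t)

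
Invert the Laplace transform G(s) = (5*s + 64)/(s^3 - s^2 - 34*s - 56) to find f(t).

f(t) = exp(7*t) - 3*exp(-2*t) + 2*exp(-4*t)

Factor the denominator: s^3 - s^2 - 34*s - 56 = (s - 7)*(s + 2)*(s + 4).
Partial fraction decomposition gives [-3/(s + 2)] + [2/(s + 4)] + [1/(s - 7)].
Invert each term: -3/(s + 2) ↔ -3e^(-2t); 2/(s + 4) ↔ 2e^(-4t); 1/(s - 7) ↔ e^(7t).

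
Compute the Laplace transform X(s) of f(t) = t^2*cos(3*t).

X(s) = 2*s*(s^2 - 27)/(s^2 + 9)^3

L{cos(3t)} = s/(s^2 + 9).
Then apply L{t^2·g(t)} = (-1)^2 d^2/ds^2[G(s)] with G(s) = s/(s^2 + 9):
differentiating 2 times and applying the sign gives 2*s*(s^2 - 27)/(s^2 + 9)^3.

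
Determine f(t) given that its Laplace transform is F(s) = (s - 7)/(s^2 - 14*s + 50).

f(t) = exp(7*t)*cos(t)

Rewrite the denominator: s^2 - 14*s + 50 = (s - 7)^2 + 1.
The form in (s - 7) signals a first-shifting-theorem factor e^(7t).
Since L{cos(t)} = s/(s^2 + 1), the inverse is e^(7*t)*cos(t).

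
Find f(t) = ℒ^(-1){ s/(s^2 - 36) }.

Since L{cosh(6t)} = s/(s^2 - 36), the inverse is cosh(6*t).

f(t) = cosh(6*t)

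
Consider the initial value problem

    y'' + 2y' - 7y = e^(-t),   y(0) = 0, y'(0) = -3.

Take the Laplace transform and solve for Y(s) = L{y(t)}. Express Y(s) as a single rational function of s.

Transform both sides with L{·}.
The derivative rules (L{y''} = s^2 Y - s·y(0) - y'(0) and L{y'} = sY - y(0), with y(0) = 0, y'(0) = -3) turn the left side into (s^2 + 2*s - 7)Y - (-3).
The right side is L{e^(-t)} = 1/(s + 1).
So (s^2 + 2*s - 7)Y = 1/(s + 1) + (-3).
Isolate Y and clear denominators.

Y(s) = (-3*s - 2)/(s^3 + 3*s^2 - 5*s - 7)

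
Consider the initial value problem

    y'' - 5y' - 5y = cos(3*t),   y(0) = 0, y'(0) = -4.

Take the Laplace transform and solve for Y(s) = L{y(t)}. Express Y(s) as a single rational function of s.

Y(s) = (-4*s^2 + s - 36)/(s^4 - 5*s^3 + 4*s^2 - 45*s - 45)

Apply the Laplace transform to the equation.
With L{y''} = s^2 Y - s·y(0) - y'(0) and L{y'} = sY - y(0), with y(0) = 0, y'(0) = -4: the LHS transforms to (s^2 - 5*s - 5)Y - (-4).
The right side is L{cos(3*t)} = s/(s^2 + 9).
So (s^2 - 5*s - 5)Y = s/(s^2 + 9) + (-4).
Solve for Y(s) and write it as one ratio of polynomials.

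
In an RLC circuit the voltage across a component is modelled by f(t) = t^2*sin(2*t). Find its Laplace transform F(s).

F(s) = 4*(3*s^2 - 4)/(s^2 + 4)^3

L{sin(2t)} = 2/(s^2 + 4).
Then apply L{t^2·g(t)} = (-1)^2 d^2/ds^2[G(s)] with G(s) = 2/(s^2 + 4):
differentiating 2 times and applying the sign gives 4*(3*s^2 - 4)/(s^2 + 4)^3.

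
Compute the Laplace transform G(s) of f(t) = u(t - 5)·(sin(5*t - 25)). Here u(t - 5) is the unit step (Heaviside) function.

G(s) = 5*exp(-5*s)/(s^2 + 25)

By the second shifting theorem, L{u(t - c)·g(t - c)} = e^(-cs)·H(s) with c = 5 and H(s) = L{g(t)}.
L{sin(5t)} = 5/(s^2 + 25).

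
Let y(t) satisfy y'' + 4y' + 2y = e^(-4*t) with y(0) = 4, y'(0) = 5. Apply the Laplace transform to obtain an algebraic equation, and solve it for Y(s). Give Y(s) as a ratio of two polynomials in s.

Laplace-transform each side.
The derivative rules (L{y''} = s^2 Y - s·y(0) - y'(0) and L{y'} = sY - y(0), with y(0) = 4, y'(0) = 5) turn the left side into (s^2 + 4*s + 2)Y - (4*s + 21).
The right side is L{e^(-4*t)} = 1/(s + 4).
So (s^2 + 4*s + 2)Y = 1/(s + 4) + (4*s + 21).
Isolate Y and clear denominators.

Y(s) = (4*s^2 + 37*s + 85)/(s^3 + 8*s^2 + 18*s + 8)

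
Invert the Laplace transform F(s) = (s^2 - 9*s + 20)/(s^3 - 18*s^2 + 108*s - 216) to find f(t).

f(t) = t^2*exp(6*t) + 3*t*exp(6*t) + exp(6*t)

Factor the denominator: s^3 - 18*s^2 + 108*s - 216 = (s - 6)^3.
Partial fraction decomposition gives [1/(s - 6)] + [3/(s - 6)^2] + [2/(s - 6)^3].
Invert each term: 1/(s - 6) ↔ e^(6t); 3/(s - 6)^2 ↔ 3t·e^(6t); 2/(s - 6)^3 ↔ (1)t^2·e^(6t).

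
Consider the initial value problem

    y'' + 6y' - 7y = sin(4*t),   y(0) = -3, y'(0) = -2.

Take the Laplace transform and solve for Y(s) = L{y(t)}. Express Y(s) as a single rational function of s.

Apply the Laplace transform to the equation.
Using L{y''} = s^2 Y - s·y(0) - y'(0) and L{y'} = sY - y(0), with y(0) = -3, y'(0) = -2, the left side becomes (s^2 + 6*s - 7)Y - (-3*s - 20).
The right side is L{sin(4*t)} = 4/(s^2 + 16).
So (s^2 + 6*s - 7)Y = 4/(s^2 + 16) + (-3*s - 20).
Divide through and combine into a single rational function.

Y(s) = (-3*s^3 - 20*s^2 - 48*s - 316)/(s^4 + 6*s^3 + 9*s^2 + 96*s - 112)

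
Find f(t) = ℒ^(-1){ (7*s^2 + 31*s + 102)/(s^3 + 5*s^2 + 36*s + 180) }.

f(t) = sin(6*t) + 5*cos(6*t) + 2*exp(-5*t)

Factor the denominator: s^3 + 5*s^2 + 36*s + 180 = (s + 5)*(s^2 + 36).
Partial fraction decomposition gives [2/(s + 5)] + [5*s/(s^2 + 36)] + [6/(s^2 + 36)].
Invert each term: 2/(s + 5) ↔ 2e^(-5t); 5·s/(s^2 + 36) ↔ 5cos(6t); 1·6/(s^2 + 36) ↔ sin(6t).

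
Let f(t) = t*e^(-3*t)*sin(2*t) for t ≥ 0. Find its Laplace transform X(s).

L{sin(2t)} = 2/(s^2 + 4).
Multiplying by e^(-3t) shifts s → s + 3, so L{e^(-3*t)*sin(2*t)} = 2/((s + 3)^2 + 4).
Then apply L{t·g(t)} = -d/ds[G(s)] with G(s) = 2/((s + 3)^2 + 4):
differentiating 1 time and applying the sign gives 4*(s + 3)/(s^2 + 6*s + 13)^2.

X(s) = 4*(s + 3)/(s^2 + 6*s + 13)^2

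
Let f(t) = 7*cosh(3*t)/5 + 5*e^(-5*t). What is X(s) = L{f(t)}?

X(s) = 7*s/(5*(s^2 - 9)) + 5/(s + 5)

By linearity of the Laplace transform, transform each term separately.
(7/5)·[L{cosh(3t)} = s/(s^2 - 9)]; (5)·[L{e^(-5t)} = 1/(s + 5)].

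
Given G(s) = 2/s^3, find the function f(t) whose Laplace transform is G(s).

Since L{t^2} = 2!/s^3 = 2/s^3, the inverse is t^2.

f(t) = t^2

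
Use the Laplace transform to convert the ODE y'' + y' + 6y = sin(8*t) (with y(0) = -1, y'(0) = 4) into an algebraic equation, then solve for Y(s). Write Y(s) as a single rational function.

Transform both sides with L{·}.
Using L{y''} = s^2 Y - s·y(0) - y'(0) and L{y'} = sY - y(0), with y(0) = -1, y'(0) = 4, the left side becomes (s^2 + s + 6)Y - (-s + 3).
The right side is L{sin(8*t)} = 8/(s^2 + 64).
So (s^2 + s + 6)Y = 8/(s^2 + 64) + (-s + 3).
Solve for Y(s) and write it as one ratio of polynomials.

Y(s) = (-s^3 + 3*s^2 - 64*s + 200)/(s^4 + s^3 + 70*s^2 + 64*s + 384)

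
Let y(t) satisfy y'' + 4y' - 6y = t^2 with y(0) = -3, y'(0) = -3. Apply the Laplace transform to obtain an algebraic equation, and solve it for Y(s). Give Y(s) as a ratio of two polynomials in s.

Y(s) = (-3*s^4 - 15*s^3 + 2)/(s^5 + 4*s^4 - 6*s^3)

Apply the Laplace transform to the equation.
The derivative rules (L{y''} = s^2 Y - s·y(0) - y'(0) and L{y'} = sY - y(0), with y(0) = -3, y'(0) = -3) turn the left side into (s^2 + 4*s - 6)Y - (-3*s - 15).
The right side is L{t^2} = 2/s^3.
So (s^2 + 4*s - 6)Y = 2/s^3 + (-3*s - 15).
Isolate Y and clear denominators.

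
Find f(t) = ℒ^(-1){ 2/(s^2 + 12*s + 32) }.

Rewrite the denominator: s^2 + 12*s + 32 = (s + 6)^2 - 4.
The form in (s + 6) signals a first-shifting-theorem factor e^(-6t).
Since L{sinh(2t)} = 2/(s^2 - 4), the inverse is e^(-6*t)*sinh(2*t).

f(t) = exp(-6*t)*sinh(2*t)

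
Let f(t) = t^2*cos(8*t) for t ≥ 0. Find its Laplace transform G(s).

G(s) = 2*s*(s^2 - 192)/(s^2 + 64)^3

L{cos(8t)} = s/(s^2 + 64).
Then apply L{t^2·g(t)} = (-1)^2 d^2/ds^2[H(s)] with H(s) = s/(s^2 + 64):
differentiating 2 times and applying the sign gives 2*s*(s^2 - 192)/(s^2 + 64)^3.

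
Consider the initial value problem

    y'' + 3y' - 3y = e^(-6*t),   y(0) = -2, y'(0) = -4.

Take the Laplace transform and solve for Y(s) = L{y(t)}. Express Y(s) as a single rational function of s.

Transform both sides with L{·}.
With L{y''} = s^2 Y - s·y(0) - y'(0) and L{y'} = sY - y(0), with y(0) = -2, y'(0) = -4: the LHS transforms to (s^2 + 3*s - 3)Y - (-2*s - 10).
The right side is L{e^(-6*t)} = 1/(s + 6).
So (s^2 + 3*s - 3)Y = 1/(s + 6) + (-2*s - 10).
Solve for Y(s) and write it as one ratio of polynomials.

Y(s) = (-2*s^2 - 22*s - 59)/(s^3 + 9*s^2 + 15*s - 18)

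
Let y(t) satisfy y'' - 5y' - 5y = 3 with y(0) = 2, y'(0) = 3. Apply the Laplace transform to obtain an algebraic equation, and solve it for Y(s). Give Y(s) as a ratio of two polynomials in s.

Take the Laplace transform of both sides.
Using L{y''} = s^2 Y - s·y(0) - y'(0) and L{y'} = sY - y(0), with y(0) = 2, y'(0) = 3, the left side becomes (s^2 - 5*s - 5)Y - (2*s - 7).
The right side is L{3} = 3/s.
So (s^2 - 5*s - 5)Y = 3/s + (2*s - 7).
Solve for Y(s) and write it as one ratio of polynomials.

Y(s) = (2*s^2 - 7*s + 3)/(s^3 - 5*s^2 - 5*s)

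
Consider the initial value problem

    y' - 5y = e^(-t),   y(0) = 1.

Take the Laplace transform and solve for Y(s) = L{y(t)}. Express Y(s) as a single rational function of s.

Transform both sides with L{·}.
Using L{y'} = sY - y(0) = sY - 1, the left side becomes (s - 5)Y - (1).
The right side is L{e^(-t)} = 1/(s + 1).
So (s - 5)Y = 1/(s + 1) + (1).
Isolate Y and clear denominators.

Y(s) = (s + 2)/(s^2 - 4*s - 5)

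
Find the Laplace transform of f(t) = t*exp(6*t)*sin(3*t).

L{sin(3t)} = 3/(s^2 + 9).
Multiplying by e^(6t) shifts s → s - 6, so L{exp(6*t)*sin(3*t)} = 3/((s - 6)^2 + 9).
Then apply L{t·g(t)} = -d/ds[G(s)] with G(s) = 3/((s - 6)^2 + 9):
differentiating 1 time and applying the sign gives 6*(s - 6)/(s^2 - 12*s + 45)^2.

6*(s - 6)/(s^2 - 12*s + 45)^2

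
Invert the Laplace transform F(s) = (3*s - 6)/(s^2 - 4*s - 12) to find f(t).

f(t) = 3*exp(2*t)*cosh(4*t)

Rewrite the denominator: s^2 - 4*s - 12 = (s - 2)^2 - 16.
The form in (s - 2) signals a first-shifting-theorem factor e^(2t).
Since L{cosh(4t)} = s/(s^2 - 16), the inverse is e^(2*t)*cosh(4*t), scaled by 3.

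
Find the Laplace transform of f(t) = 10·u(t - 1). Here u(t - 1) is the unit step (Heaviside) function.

By the second shifting theorem, L{u(t - c)·g(t - c)} = e^(-cs)·H(s) with c = 1 and H(s) = L{g(t)}.
L{10} = 10/s.

10*exp(-s)/s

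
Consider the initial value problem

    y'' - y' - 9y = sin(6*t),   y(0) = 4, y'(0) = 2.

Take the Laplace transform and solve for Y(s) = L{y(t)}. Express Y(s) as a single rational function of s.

Y(s) = (4*s^3 - 2*s^2 + 144*s - 66)/(s^4 - s^3 + 27*s^2 - 36*s - 324)

Apply the Laplace transform to the equation.
With L{y''} = s^2 Y - s·y(0) - y'(0) and L{y'} = sY - y(0), with y(0) = 4, y'(0) = 2: the LHS transforms to (s^2 - s - 9)Y - (4*s - 2).
The right side is L{sin(6*t)} = 6/(s^2 + 36).
So (s^2 - s - 9)Y = 6/(s^2 + 36) + (4*s - 2).
Divide through and combine into a single rational function.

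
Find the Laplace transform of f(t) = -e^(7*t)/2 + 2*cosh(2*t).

2*s/(s^2 - 4) - 1/(2*(s - 7))

The transform is linear, so treat each term independently.
(-1/2)·[L{e^(7t)} = 1/(s - 7)]; (2)·[L{cosh(2t)} = s/(s^2 - 4)].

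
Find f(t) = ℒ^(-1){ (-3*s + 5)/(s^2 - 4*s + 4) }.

f(t) = -t*exp(2*t) - 3*exp(2*t)

Factor the denominator: s^2 - 4*s + 4 = (s - 2)^2.
Partial fraction decomposition gives [-3/(s - 2)] + [-1/(s - 2)^2].
Invert each term: -3/(s - 2) ↔ -3e^(2t); -1/(s - 2)^2 ↔ -t·e^(2t).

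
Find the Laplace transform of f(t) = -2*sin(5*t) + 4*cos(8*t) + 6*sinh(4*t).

4*s/(s^2 + 64) - 10/(s^2 + 25) + 24/(s^2 - 16)

By linearity of the Laplace transform, transform each term separately.
(4)·[L{cos(8t)} = s/(s^2 + 64)]; (-2)·[L{sin(5t)} = 5/(s^2 + 25)]; (6)·[L{sinh(4t)} = 4/(s^2 - 16)].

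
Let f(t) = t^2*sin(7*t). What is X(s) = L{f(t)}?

X(s) = 14*(3*s^2 - 49)/(s^2 + 49)^3

L{sin(7t)} = 7/(s^2 + 49).
Then apply L{t^2·g(t)} = (-1)^2 d^2/ds^2[G(s)] with G(s) = 7/(s^2 + 49):
differentiating 2 times and applying the sign gives 14*(3*s^2 - 49)/(s^2 + 49)^3.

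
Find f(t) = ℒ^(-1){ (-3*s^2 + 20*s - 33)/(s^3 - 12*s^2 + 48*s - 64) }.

Factor the denominator: s^3 - 12*s^2 + 48*s - 64 = (s - 4)^3.
Partial fraction decomposition gives [-3/(s - 4)] + [-4/(s - 4)^2] + [-1/(s - 4)^3].
Invert each term: -3/(s - 4) ↔ -3e^(4t); -4/(s - 4)^2 ↔ -4t·e^(4t); -1/(s - 4)^3 ↔ (-1/2)t^2·e^(4t).

f(t) = -t^2*exp(4*t)/2 - 4*t*exp(4*t) - 3*exp(4*t)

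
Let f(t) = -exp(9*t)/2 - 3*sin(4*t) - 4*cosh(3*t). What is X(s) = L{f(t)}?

The transform is linear, so treat each term independently.
(-4)·[L{cosh(3t)} = s/(s^2 - 9)]; (-1/2)·[L{e^(9t)} = 1/(s - 9)]; (-3)·[L{sin(4t)} = 4/(s^2 + 16)].

X(s) = -4*s/(s^2 - 9) - 12/(s^2 + 16) - 1/(2*(s - 9))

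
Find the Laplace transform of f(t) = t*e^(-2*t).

L{e^(-2t)} = 1/(s + 2).
Then apply L{t·g(t)} = -d/ds[G(s)] with G(s) = 1/(s + 2):
differentiating 1 time and applying the sign gives (s + 2)^(-2).

(s + 2)^(-2)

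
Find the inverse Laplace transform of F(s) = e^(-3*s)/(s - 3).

The factor e^(-3s) signals a time shift by c = 3 (second shifting theorem).
L{e^(3t)} = 1/(s - 3), so L^-1{1/(s - 3)} = e^(3*t).
Hence the inverse is u(t - 3) times that function evaluated at t - 3.

Heaviside(t - 3)*(exp(3*t - 9))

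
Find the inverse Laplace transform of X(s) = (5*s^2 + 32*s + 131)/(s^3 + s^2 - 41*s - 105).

Factor the denominator: s^3 + s^2 - 41*s - 105 = (s - 7)*(s + 3)*(s + 5).
Partial fraction decomposition gives [4/(s + 5)] + [5/(s - 7)] + [-4/(s + 3)].
Invert each term: 4/(s + 5) ↔ 4e^(-5t); 5/(s - 7) ↔ 5e^(7t); -4/(s + 3) ↔ -4e^(-3t).

5*exp(7*t) - 4*exp(-3*t) + 4*exp(-5*t)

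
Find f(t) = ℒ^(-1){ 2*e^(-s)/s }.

The factor e^(-s) signals a time shift by c = 1 (second shifting theorem).
L{2} = 2/s, so L^-1{2/s} = 2.
Hence the inverse is u(t - 1) times that function evaluated at t - 1.

f(t) = Heaviside(t - 1)*(2)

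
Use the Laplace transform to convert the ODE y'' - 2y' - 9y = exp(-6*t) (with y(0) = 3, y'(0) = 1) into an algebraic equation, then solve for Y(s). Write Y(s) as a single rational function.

Y(s) = (3*s^2 + 13*s - 29)/(s^3 + 4*s^2 - 21*s - 54)

Take the Laplace transform of both sides.
Using L{y''} = s^2 Y - s·y(0) - y'(0) and L{y'} = sY - y(0), with y(0) = 3, y'(0) = 1, the left side becomes (s^2 - 2*s - 9)Y - (3*s - 5).
The right side is L{exp(-6*t)} = 1/(s + 6).
So (s^2 - 2*s - 9)Y = 1/(s + 6) + (3*s - 5).
Isolate Y and clear denominators.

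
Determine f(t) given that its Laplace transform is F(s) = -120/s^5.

f(t) = -5*t^4

Since L{t^4} = 4!/s^5 = 24/s^5, the inverse is t^4, scaled by -5.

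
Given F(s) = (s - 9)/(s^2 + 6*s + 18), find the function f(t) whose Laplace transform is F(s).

f(t) = -4*exp(-3*t)*sin(3*t) + exp(-3*t)*cos(3*t)

Complete the square in the denominator: s^2 + 6*s + 18 = (s + 3)^2 + 3^2.
Split the numerator to match: s - 9 = 1·(s + 3) - 4·3.
Invert each term: 1·(s + 3)/((s + 3)^2 + 9) ↔ e^(-3t)cos(3t); -4·3/((s + 3)^2 + 9) ↔ -4e^(-3t)sin(3t).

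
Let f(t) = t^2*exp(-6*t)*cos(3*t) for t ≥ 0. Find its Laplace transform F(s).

L{cos(3t)} = s/(s^2 + 9).
Multiplying by e^(-6t) shifts s → s + 6, so L{exp(-6*t)*cos(3*t)} = (s + 6)/((s + 6)^2 + 9).
Then apply L{t^2·g(t)} = (-1)^2 d^2/ds^2[G(s)] with G(s) = (s + 6)/((s + 6)^2 + 9):
differentiating 2 times and applying the sign gives 2*(s + 6)*(s^2 + 12*s + 9)/(s^2 + 12*s + 45)^3.

F(s) = 2*(s + 6)*(s^2 + 12*s + 9)/(s^2 + 12*s + 45)^3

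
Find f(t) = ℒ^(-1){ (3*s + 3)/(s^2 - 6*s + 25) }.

Complete the square in the denominator: s^2 - 6*s + 25 = (s - 3)^2 + 4^2.
Split the numerator to match: 3*s + 3 = 3·(s - 3) + 3·4.
Invert each term: 3·(s - 3)/((s - 3)^2 + 16) ↔ 3e^(3t)cos(4t); 3·4/((s - 3)^2 + 16) ↔ 3e^(3t)sin(4t).

f(t) = 3*exp(3*t)*sin(4*t) + 3*exp(3*t)*cos(4*t)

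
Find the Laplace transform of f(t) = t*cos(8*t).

(s - 8)*(s + 8)/(s^2 + 64)^2

L{cos(8t)} = s/(s^2 + 64).
Then apply L{t·g(t)} = -d/ds[G(s)] with G(s) = s/(s^2 + 64):
differentiating 1 time and applying the sign gives (s - 8)*(s + 8)/(s^2 + 64)^2.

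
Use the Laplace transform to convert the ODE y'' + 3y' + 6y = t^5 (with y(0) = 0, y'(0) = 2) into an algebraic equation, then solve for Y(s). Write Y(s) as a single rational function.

Y(s) = (2*s^6 + 120)/(s^8 + 3*s^7 + 6*s^6)

Transform both sides with L{·}.
The derivative rules (L{y''} = s^2 Y - s·y(0) - y'(0) and L{y'} = sY - y(0), with y(0) = 0, y'(0) = 2) turn the left side into (s^2 + 3*s + 6)Y - (2).
The right side is L{t^5} = 120/s^6.
So (s^2 + 3*s + 6)Y = 120/s^6 + (2).
Isolate Y and clear denominators.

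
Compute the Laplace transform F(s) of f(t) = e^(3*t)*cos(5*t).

F(s) = (s - 3)/((s - 3)^2 + 25)

L{cos(5t)} = s/(s^2 + 25).
By the first shifting theorem, multiplying by e^(3t) replaces s with s - 3.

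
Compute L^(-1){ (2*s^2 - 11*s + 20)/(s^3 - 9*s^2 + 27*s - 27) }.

Factor the denominator: s^3 - 9*s^2 + 27*s - 27 = (s - 3)^3.
Partial fraction decomposition gives [2/(s - 3)] + [(s - 3)^(-2)] + [5/(s - 3)^3].
Invert each term: 2/(s - 3) ↔ 2e^(3t); 1/(s - 3)^2 ↔ t·e^(3t); 5/(s - 3)^3 ↔ (5/2)t^2·e^(3t).

5*t^2*exp(3*t)/2 + t*exp(3*t) + 2*exp(3*t)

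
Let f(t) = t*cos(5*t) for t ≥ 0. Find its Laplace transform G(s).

G(s) = (s - 5)*(s + 5)/(s^2 + 25)^2

L{cos(5t)} = s/(s^2 + 25).
Then apply L{t·g(t)} = -d/ds[H(s)] with H(s) = s/(s^2 + 25):
differentiating 1 time and applying the sign gives (s - 5)*(s + 5)/(s^2 + 25)^2.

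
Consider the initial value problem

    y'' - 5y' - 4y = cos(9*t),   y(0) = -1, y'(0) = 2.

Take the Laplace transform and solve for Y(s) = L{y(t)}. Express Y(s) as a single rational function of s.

Y(s) = (-s^3 + 7*s^2 - 80*s + 567)/(s^4 - 5*s^3 + 77*s^2 - 405*s - 324)

Apply the Laplace transform to the equation.
With L{y''} = s^2 Y - s·y(0) - y'(0) and L{y'} = sY - y(0), with y(0) = -1, y'(0) = 2: the LHS transforms to (s^2 - 5*s - 4)Y - (-s + 7).
The right side is L{cos(9*t)} = s/(s^2 + 81).
So (s^2 - 5*s - 4)Y = s/(s^2 + 81) + (-s + 7).
Divide through and combine into a single rational function.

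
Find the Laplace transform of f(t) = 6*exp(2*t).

6/(s - 2)

L{6} = 6/s.
By the first shifting theorem, multiplying by e^(2t) replaces s with s - 2.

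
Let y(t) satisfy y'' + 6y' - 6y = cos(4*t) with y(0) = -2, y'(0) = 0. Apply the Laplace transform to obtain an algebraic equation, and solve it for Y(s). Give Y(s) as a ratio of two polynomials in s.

Apply the Laplace transform to the equation.
The derivative rules (L{y''} = s^2 Y - s·y(0) - y'(0) and L{y'} = sY - y(0), with y(0) = -2, y'(0) = 0) turn the left side into (s^2 + 6*s - 6)Y - (-2*s - 12).
The right side is L{cos(4*t)} = s/(s^2 + 16).
So (s^2 + 6*s - 6)Y = s/(s^2 + 16) + (-2*s - 12).
Divide through and combine into a single rational function.

Y(s) = (-2*s^3 - 12*s^2 - 31*s - 192)/(s^4 + 6*s^3 + 10*s^2 + 96*s - 96)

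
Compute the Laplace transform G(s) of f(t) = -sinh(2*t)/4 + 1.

By linearity of the Laplace transform, transform each term separately.
L{1} = 1/s; (-1/4)·[L{sinh(2t)} = 2/(s^2 - 4)].

G(s) = -1/(2*(s^2 - 4)) + 1/s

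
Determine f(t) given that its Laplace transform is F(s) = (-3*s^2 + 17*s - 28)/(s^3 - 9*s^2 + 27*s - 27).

f(t) = -2*t^2*exp(3*t) - t*exp(3*t) - 3*exp(3*t)

Factor the denominator: s^3 - 9*s^2 + 27*s - 27 = (s - 3)^3.
Partial fraction decomposition gives [-3/(s - 3)] + [-1/(s - 3)^2] + [-4/(s - 3)^3].
Invert each term: -3/(s - 3) ↔ -3e^(3t); -1/(s - 3)^2 ↔ -t·e^(3t); -4/(s - 3)^3 ↔ (-2)t^2·e^(3t).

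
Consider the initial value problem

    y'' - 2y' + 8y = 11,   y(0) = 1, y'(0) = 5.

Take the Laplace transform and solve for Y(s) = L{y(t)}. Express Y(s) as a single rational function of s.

Y(s) = (s^2 + 3*s + 11)/(s^3 - 2*s^2 + 8*s)

Take the Laplace transform of both sides.
The derivative rules (L{y''} = s^2 Y - s·y(0) - y'(0) and L{y'} = sY - y(0), with y(0) = 1, y'(0) = 5) turn the left side into (s^2 - 2*s + 8)Y - (s + 3).
The right side is L{11} = 11/s.
So (s^2 - 2*s + 8)Y = 11/s + (s + 3).
Isolate Y and clear denominators.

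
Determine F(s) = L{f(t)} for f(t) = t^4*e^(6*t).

F(s) = 24/(s - 6)^5

L{t^4} = 4!/s^5 = 24/s^5.
By the first shifting theorem, multiplying by e^(6t) replaces s with s - 6.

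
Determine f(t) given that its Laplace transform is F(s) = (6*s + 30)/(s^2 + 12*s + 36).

Factor the denominator: s^2 + 12*s + 36 = (s + 6)^2.
Partial fraction decomposition gives [6/(s + 6)] + [-6/(s + 6)^2].
Invert each term: 6/(s + 6) ↔ 6e^(-6t); -6/(s + 6)^2 ↔ -6t·e^(-6t).

f(t) = -6*t*exp(-6*t) + 6*exp(-6*t)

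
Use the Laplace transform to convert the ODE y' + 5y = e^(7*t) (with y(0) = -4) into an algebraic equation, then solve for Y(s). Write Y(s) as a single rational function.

Laplace-transform each side.
The derivative rules (L{y'} = sY - y(0) = sY - (-4)) turn the left side into (s + 5)Y - (-4).
The right side is L{e^(7*t)} = 1/(s - 7).
So (s + 5)Y = 1/(s - 7) + (-4).
Isolate Y and clear denominators.

Y(s) = (-4*s + 29)/(s^2 - 2*s - 35)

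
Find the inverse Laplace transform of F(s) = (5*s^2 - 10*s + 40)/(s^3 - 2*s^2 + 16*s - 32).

Factor the denominator: s^3 - 2*s^2 + 16*s - 32 = (s - 2)*(s^2 + 16).
Partial fraction decomposition gives [2/(s - 2)] + [3*s/(s^2 + 16)] + [-4/(s^2 + 16)].
Invert each term: 2/(s - 2) ↔ 2e^(2t); 3·s/(s^2 + 16) ↔ 3cos(4t); -1·4/(s^2 + 16) ↔ -sin(4t).

2*exp(2*t) - sin(4*t) + 3*cos(4*t)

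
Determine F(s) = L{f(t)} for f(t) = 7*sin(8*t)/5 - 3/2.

By linearity of the Laplace transform, transform each term separately.
L{-3/2} = (-3/2)/s; (7/5)·[L{sin(8t)} = 8/(s^2 + 64)].

F(s) = 56/(5*(s^2 + 64)) - 3/(2*s)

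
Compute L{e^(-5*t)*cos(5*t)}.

L{cos(5t)} = s/(s^2 + 25).
By the first shifting theorem, multiplying by e^(-5t) replaces s with s + 5.

(s + 5)/((s + 5)^2 + 25)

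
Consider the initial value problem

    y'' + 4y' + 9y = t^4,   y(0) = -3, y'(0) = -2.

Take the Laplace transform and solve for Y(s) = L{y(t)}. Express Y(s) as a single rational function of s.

Take the Laplace transform of both sides.
Using L{y''} = s^2 Y - s·y(0) - y'(0) and L{y'} = sY - y(0), with y(0) = -3, y'(0) = -2, the left side becomes (s^2 + 4*s + 9)Y - (-3*s - 14).
The right side is L{t^4} = 24/s^5.
So (s^2 + 4*s + 9)Y = 24/s^5 + (-3*s - 14).
Divide through and combine into a single rational function.

Y(s) = (-3*s^6 - 14*s^5 + 24)/(s^7 + 4*s^6 + 9*s^5)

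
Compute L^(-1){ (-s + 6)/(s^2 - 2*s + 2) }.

5*exp(t)*sin(t) - exp(t)*cos(t)

Complete the square in the denominator: s^2 - 2*s + 2 = (s - 1)^2 + 1^2.
Split the numerator to match: -s + 6 = -1·(s - 1) + 5·1.
Invert each term: -1·(s - 1)/((s - 1)^2 + 1) ↔ -e^(t)cos(t); 5·1/((s - 1)^2 + 1) ↔ 5e^(t)sin(t).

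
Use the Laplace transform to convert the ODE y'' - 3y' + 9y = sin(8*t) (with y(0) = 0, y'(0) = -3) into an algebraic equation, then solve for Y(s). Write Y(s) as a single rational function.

Y(s) = (-3*s^2 - 184)/(s^4 - 3*s^3 + 73*s^2 - 192*s + 576)

Take the Laplace transform of both sides.
With L{y''} = s^2 Y - s·y(0) - y'(0) and L{y'} = sY - y(0), with y(0) = 0, y'(0) = -3: the LHS transforms to (s^2 - 3*s + 9)Y - (-3).
The right side is L{sin(8*t)} = 8/(s^2 + 64).
So (s^2 - 3*s + 9)Y = 8/(s^2 + 64) + (-3).
Isolate Y and clear denominators.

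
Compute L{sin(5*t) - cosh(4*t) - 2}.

-s/(s^2 - 16) + 5/(s^2 + 25) - 2/s

The transform is linear, so treat each term independently.
L{-2} = -2/s; (-1)·[L{cosh(4t)} = s/(s^2 - 16)]; L{sin(5t)} = 5/(s^2 + 25).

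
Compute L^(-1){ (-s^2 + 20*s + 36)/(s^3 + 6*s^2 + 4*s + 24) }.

Factor the denominator: s^3 + 6*s^2 + 4*s + 24 = (s + 6)*(s^2 + 4).
Partial fraction decomposition gives [-3/(s + 6)] + [2*s/(s^2 + 4)] + [8/(s^2 + 4)].
Invert each term: -3/(s + 6) ↔ -3e^(-6t); 2·s/(s^2 + 4) ↔ 2cos(2t); 4·2/(s^2 + 4) ↔ 4sin(2t).

4*sin(2*t) + 2*cos(2*t) - 3*exp(-6*t)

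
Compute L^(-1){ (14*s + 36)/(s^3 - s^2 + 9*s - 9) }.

Factor the denominator: s^3 - s^2 + 9*s - 9 = (s - 1)*(s^2 + 9).
Partial fraction decomposition gives [5/(s - 1)] + [-5*s/(s^2 + 9)] + [9/(s^2 + 9)].
Invert each term: 5/(s - 1) ↔ 5e^(t); -5·s/(s^2 + 9) ↔ -5cos(3t); 3·3/(s^2 + 9) ↔ 3sin(3t).

5*exp(t) + 3*sin(3*t) - 5*cos(3*t)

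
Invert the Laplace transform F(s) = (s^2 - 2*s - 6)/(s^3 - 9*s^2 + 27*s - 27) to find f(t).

f(t) = -3*t^2*exp(3*t)/2 + 4*t*exp(3*t) + exp(3*t)

Factor the denominator: s^3 - 9*s^2 + 27*s - 27 = (s - 3)^3.
Partial fraction decomposition gives [1/(s - 3)] + [4/(s - 3)^2] + [-3/(s - 3)^3].
Invert each term: 1/(s - 3) ↔ e^(3t); 4/(s - 3)^2 ↔ 4t·e^(3t); -3/(s - 3)^3 ↔ (-3/2)t^2·e^(3t).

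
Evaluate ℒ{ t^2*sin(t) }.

L{sin(t)} = 1/(s^2 + 1).
Then apply L{t^2·g(t)} = (-1)^2 d^2/ds^2[G(s)] with G(s) = 1/(s^2 + 1):
differentiating 2 times and applying the sign gives 2*(3*s^2 - 1)/(s^2 + 1)^3.

2*(3*s^2 - 1)/(s^2 + 1)^3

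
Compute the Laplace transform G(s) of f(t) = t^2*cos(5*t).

G(s) = 2*s*(s^2 - 75)/(s^2 + 25)^3

L{cos(5t)} = s/(s^2 + 25).
Then apply L{t^2·g(t)} = (-1)^2 d^2/ds^2[H(s)] with H(s) = s/(s^2 + 25):
differentiating 2 times and applying the sign gives 2*s*(s^2 - 75)/(s^2 + 25)^3.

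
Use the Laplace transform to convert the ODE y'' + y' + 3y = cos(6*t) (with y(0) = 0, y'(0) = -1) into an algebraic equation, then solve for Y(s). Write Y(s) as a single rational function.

Y(s) = (-s^2 + s - 36)/(s^4 + s^3 + 39*s^2 + 36*s + 108)

Transform both sides with L{·}.
The derivative rules (L{y''} = s^2 Y - s·y(0) - y'(0) and L{y'} = sY - y(0), with y(0) = 0, y'(0) = -1) turn the left side into (s^2 + s + 3)Y - (-1).
The right side is L{cos(6*t)} = s/(s^2 + 36).
So (s^2 + s + 3)Y = s/(s^2 + 36) + (-1).
Isolate Y and clear denominators.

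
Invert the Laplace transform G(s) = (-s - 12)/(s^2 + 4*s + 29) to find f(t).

Complete the square in the denominator: s^2 + 4*s + 29 = (s + 2)^2 + 5^2.
Split the numerator to match: -s - 12 = -1·(s + 2) - 2·5.
Invert each term: -1·(s + 2)/((s + 2)^2 + 25) ↔ -e^(-2t)cos(5t); -2·5/((s + 2)^2 + 25) ↔ -2e^(-2t)sin(5t).

f(t) = -2*exp(-2*t)*sin(5*t) - exp(-2*t)*cos(5*t)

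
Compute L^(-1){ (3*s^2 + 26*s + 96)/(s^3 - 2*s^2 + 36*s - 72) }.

4*exp(2*t) + 4*sin(6*t) - cos(6*t)

Factor the denominator: s^3 - 2*s^2 + 36*s - 72 = (s - 2)*(s^2 + 36).
Partial fraction decomposition gives [4/(s - 2)] + [-s/(s^2 + 36)] + [24/(s^2 + 36)].
Invert each term: 4/(s - 2) ↔ 4e^(2t); -1·s/(s^2 + 36) ↔ -cos(6t); 4·6/(s^2 + 36) ↔ 4sin(6t).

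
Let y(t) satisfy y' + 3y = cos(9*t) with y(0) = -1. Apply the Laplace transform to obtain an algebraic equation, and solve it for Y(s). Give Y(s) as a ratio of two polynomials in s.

Y(s) = (-s^2 + s - 81)/(s^3 + 3*s^2 + 81*s + 243)

Apply the Laplace transform to the equation.
With L{y'} = sY - y(0) = sY - (-1): the LHS transforms to (s + 3)Y - (-1).
The right side is L{cos(9*t)} = s/(s^2 + 81).
So (s + 3)Y = s/(s^2 + 81) + (-1).
Isolate Y and clear denominators.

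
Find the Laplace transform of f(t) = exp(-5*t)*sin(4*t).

L{sin(4t)} = 4/(s^2 + 16).
By the first shifting theorem, multiplying by e^(-5t) replaces s with s + 5.

4/((s + 5)^2 + 16)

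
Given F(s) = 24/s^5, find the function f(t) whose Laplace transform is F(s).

Since L{t^4} = 4!/s^5 = 24/s^5, the inverse is t^4.

f(t) = t^4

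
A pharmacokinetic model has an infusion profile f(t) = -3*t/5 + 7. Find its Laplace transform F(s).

The transform is linear, so treat each term independently.
L{7} = 7/s; (-3/5)·[L{t} = 1!/s^2 = 1/s^2].

F(s) = 7/s - 3/(5*s^2)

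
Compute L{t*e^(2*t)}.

(s - 2)^(-2)

L{e^(2t)} = 1/(s - 2).
Then apply L{t·g(t)} = -d/ds[G(s)] with G(s) = 1/(s - 2):
differentiating 1 time and applying the sign gives (s - 2)^(-2).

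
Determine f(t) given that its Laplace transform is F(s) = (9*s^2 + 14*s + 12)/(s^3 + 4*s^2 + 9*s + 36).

Factor the denominator: s^3 + 4*s^2 + 9*s + 36 = (s + 4)*(s^2 + 9).
Partial fraction decomposition gives [4/(s + 4)] + [5*s/(s^2 + 9)] + [-6/(s^2 + 9)].
Invert each term: 4/(s + 4) ↔ 4e^(-4t); 5·s/(s^2 + 9) ↔ 5cos(3t); -2·3/(s^2 + 9) ↔ -2sin(3t).

f(t) = -2*sin(3*t) + 5*cos(3*t) + 4*exp(-4*t)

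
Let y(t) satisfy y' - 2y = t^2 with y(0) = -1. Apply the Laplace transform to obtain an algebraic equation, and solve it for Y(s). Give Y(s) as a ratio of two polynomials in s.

Y(s) = (-s^3 + 2)/(s^4 - 2*s^3)

Take the Laplace transform of both sides.
With L{y'} = sY - y(0) = sY - (-1): the LHS transforms to (s - 2)Y - (-1).
The right side is L{t^2} = 2/s^3.
So (s - 2)Y = 2/s^3 + (-1).
Solve for Y(s) and write it as one ratio of polynomials.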